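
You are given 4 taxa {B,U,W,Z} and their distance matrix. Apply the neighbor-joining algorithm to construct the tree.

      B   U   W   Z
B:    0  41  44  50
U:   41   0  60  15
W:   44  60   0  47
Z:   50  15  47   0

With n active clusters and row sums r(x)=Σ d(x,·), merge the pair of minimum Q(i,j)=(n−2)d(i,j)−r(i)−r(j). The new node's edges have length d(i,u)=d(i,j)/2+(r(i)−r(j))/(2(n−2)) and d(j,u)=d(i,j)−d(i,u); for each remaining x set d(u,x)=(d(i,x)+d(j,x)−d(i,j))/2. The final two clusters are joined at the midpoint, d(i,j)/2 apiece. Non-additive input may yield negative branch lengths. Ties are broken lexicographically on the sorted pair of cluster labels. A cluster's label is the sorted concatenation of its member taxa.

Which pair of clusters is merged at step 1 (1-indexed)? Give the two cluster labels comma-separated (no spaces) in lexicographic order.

B,W

1. join B+W (d=44, Q=-198) ⇒ BW; edges |B|=18, |W|=26
  updated: d(BW,U)=57/2, d(BW,Z)=53/2
2. join BW+U (d=57/2, Q=-70) ⇒ BUW; edges |BW|=20, |U|=17/2
  updated: d(BUW,Z)=13/2
3. join BUW+Z (d=13/2) ⇒ BUWZ; edges |BUW|=13/4, |Z|=13/4
final tree: (((B:18,W:26):20,U:17/2):13/4,Z:13/4)
total length: 79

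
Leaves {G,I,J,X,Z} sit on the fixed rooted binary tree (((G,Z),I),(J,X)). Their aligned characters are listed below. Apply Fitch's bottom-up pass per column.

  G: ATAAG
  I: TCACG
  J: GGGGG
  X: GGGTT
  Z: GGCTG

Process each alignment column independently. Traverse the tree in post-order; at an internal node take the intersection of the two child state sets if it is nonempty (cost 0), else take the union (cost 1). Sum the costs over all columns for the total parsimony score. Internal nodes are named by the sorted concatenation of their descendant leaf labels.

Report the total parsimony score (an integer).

site 0, node GZ: G={A} ∪ Z={G} → {A,G} (+1)
site 0, node GIZ: GZ={A,G} ∪ I={T} → {A,G,T} (+1)
site 0, node JX: J={G} ∩ X={G} → {G} (+0)
site 0, node GIJXZ: GIZ={A,G,T} ∩ JX={G} → {G} (+0)
site 1, node GZ: G={T} ∪ Z={G} → {G,T} (+1)
site 1, node GIZ: GZ={G,T} ∪ I={C} → {C,G,T} (+1)
site 1, node JX: J={G} ∩ X={G} → {G} (+0)
site 1, node GIJXZ: GIZ={C,G,T} ∩ JX={G} → {G} (+0)
site 2, node GZ: G={A} ∪ Z={C} → {A,C} (+1)
site 2, node GIZ: GZ={A,C} ∩ I={A} → {A} (+0)
site 2, node JX: J={G} ∩ X={G} → {G} (+0)
site 2, node GIJXZ: GIZ={A} ∪ JX={G} → {A,G} (+1)
site 3, node GZ: G={A} ∪ Z={T} → {A,T} (+1)
site 3, node GIZ: GZ={A,T} ∪ I={C} → {A,C,T} (+1)
site 3, node JX: J={G} ∪ X={T} → {G,T} (+1)
site 3, node GIJXZ: GIZ={A,C,T} ∩ JX={G,T} → {T} (+0)
site 4, node GZ: G={G} ∩ Z={G} → {G} (+0)
site 4, node GIZ: GZ={G} ∩ I={G} → {G} (+0)
site 4, node JX: J={G} ∪ X={T} → {G,T} (+1)
site 4, node GIJXZ: GIZ={G} ∩ JX={G,T} → {G} (+0)
per-site changes: [2, 2, 2, 3, 1]; total = 10

10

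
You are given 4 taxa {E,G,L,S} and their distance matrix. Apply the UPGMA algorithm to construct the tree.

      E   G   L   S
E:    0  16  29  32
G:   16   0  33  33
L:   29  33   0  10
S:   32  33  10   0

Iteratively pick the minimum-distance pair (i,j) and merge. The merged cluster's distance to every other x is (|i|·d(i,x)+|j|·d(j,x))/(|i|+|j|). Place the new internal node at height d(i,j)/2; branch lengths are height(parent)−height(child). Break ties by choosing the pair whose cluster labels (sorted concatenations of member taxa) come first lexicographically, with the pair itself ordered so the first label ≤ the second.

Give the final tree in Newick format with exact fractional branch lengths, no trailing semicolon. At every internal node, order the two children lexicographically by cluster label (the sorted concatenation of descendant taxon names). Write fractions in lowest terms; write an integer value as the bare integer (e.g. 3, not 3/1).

((E:8,G:8):63/8,(L:5,S:5):87/8)

1. join L+S (d=10) ⇒ LS; edges |L|=5, |S|=5
  updated: d(E,LS)=61/2, d(G,LS)=33
2. join E+G (d=16) ⇒ EG; edges |E|=8, |G|=8
  updated: d(EG,LS)=127/4
3. join EG+LS (d=127/4) ⇒ EGLS; edges |EG|=63/8, |LS|=87/8
final tree: ((E:8,G:8):63/8,(L:5,S:5):87/8)
total length: 179/4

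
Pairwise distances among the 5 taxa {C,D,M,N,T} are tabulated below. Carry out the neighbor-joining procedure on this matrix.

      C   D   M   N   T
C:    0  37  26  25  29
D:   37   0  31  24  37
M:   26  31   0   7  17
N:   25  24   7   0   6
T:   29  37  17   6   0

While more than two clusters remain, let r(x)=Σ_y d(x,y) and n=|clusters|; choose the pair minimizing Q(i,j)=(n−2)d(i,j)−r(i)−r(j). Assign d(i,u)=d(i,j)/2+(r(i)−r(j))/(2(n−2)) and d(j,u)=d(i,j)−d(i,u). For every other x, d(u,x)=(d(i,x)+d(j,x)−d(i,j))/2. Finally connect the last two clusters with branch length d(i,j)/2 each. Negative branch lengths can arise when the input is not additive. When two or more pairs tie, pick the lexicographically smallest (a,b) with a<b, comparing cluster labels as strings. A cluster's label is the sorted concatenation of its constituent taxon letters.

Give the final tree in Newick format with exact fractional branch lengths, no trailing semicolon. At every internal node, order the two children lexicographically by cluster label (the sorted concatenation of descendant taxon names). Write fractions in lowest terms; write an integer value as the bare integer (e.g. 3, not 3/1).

1. join C+D (d=37, Q=-135) ⇒ CD; edges |C|=33/2, |D|=41/2
  updated: d(CD,M)=10, d(CD,N)=6, d(CD,T)=29/2
2. join CD+M (d=10, Q=-89/2) ⇒ CDM; edges |CD|=33/8, |M|=47/8
  updated: d(CDM,N)=3/2, d(CDM,T)=43/4
3. join CDM+N (d=3/2, Q=-73/4) ⇒ CDMN; edges |CDM|=25/8, |N|=-13/8
  updated: d(CDMN,T)=61/8
4. join CDMN+T (d=61/8) ⇒ CDMNT; edges |CDMN|=61/16, |T|=61/16
final tree: ((((C:33/2,D:41/2):33/8,M:47/8):25/8,N:-13/8):61/16,T:61/16)
total length: 449/8

((((C:33/2,D:41/2):33/8,M:47/8):25/8,N:-13/8):61/16,T:61/16)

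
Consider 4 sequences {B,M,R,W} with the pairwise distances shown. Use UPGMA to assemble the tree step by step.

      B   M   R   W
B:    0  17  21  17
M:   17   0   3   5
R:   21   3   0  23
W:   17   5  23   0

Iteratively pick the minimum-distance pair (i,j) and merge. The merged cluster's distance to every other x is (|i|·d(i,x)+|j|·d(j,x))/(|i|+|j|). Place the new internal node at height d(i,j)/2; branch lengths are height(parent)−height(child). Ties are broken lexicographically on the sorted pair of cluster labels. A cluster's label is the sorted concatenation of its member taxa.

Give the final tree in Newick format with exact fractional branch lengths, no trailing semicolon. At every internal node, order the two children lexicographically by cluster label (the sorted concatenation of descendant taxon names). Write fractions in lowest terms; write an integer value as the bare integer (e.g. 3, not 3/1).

1. join M+R (d=3) ⇒ MR; edges |M|=3/2, |R|=3/2
  updated: d(B,MR)=19, d(MR,W)=14
2. join MR+W (d=14) ⇒ MRW; edges |MR|=11/2, |W|=7
  updated: d(B,MRW)=55/3
3. join B+MRW (d=55/3) ⇒ BMRW; edges |B|=55/6, |MRW|=13/6
final tree: (B:55/6,((M:3/2,R:3/2):11/2,W:7):13/6)
total length: 161/6

(B:55/6,((M:3/2,R:3/2):11/2,W:7):13/6)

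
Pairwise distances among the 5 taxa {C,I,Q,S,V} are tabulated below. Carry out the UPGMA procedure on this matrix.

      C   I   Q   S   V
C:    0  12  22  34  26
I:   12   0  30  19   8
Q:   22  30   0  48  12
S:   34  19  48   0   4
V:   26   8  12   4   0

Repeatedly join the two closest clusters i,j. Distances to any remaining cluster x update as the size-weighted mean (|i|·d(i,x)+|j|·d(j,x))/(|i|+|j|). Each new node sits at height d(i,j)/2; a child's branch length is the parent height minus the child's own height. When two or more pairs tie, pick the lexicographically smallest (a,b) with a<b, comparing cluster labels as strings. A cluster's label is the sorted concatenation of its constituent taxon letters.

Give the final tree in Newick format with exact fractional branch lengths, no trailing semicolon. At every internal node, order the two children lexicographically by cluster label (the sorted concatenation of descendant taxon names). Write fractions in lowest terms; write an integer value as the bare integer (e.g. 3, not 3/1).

(((C:6,I:6):39/8,(S:2,V:2):71/8):25/8,Q:14)

iteration 1: select S,V (d=4); attach at lengths (2, 2); label the merged cluster SV
  updated: d(C,SV)=30, d(I,SV)=27/2, d(Q,SV)=30
iteration 2: select C,I (d=12); attach at lengths (6, 6); label the merged cluster CI
  updated: d(CI,Q)=26, d(CI,SV)=87/4
iteration 3: select CI,SV (d=87/4); attach at lengths (39/8, 71/8); label the merged cluster CISV
  updated: d(CISV,Q)=28
iteration 4: select CISV,Q (d=28); attach at lengths (25/8, 14); label the merged cluster CIQSV
final tree: (((C:6,I:6):39/8,(S:2,V:2):71/8):25/8,Q:14)
total length: 375/8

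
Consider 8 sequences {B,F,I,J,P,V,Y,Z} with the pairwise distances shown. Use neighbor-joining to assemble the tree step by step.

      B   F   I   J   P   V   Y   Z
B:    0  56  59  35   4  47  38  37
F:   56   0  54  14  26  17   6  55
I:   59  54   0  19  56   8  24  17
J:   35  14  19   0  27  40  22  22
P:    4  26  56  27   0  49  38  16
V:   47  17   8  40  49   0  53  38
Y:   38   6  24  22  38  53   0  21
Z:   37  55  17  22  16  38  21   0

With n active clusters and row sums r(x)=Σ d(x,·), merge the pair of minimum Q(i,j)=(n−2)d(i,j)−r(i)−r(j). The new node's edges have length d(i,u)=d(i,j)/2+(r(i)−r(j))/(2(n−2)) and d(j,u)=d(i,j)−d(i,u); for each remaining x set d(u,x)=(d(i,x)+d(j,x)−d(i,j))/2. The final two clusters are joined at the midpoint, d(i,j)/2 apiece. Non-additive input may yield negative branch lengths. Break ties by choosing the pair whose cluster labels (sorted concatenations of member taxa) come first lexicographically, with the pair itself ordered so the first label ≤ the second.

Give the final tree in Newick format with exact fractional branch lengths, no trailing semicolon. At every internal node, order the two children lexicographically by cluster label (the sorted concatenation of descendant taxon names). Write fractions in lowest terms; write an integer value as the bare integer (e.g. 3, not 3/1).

(((((B:7,P:-3):413/24,Z:175/24):13/2,(I:31/20,V:129/20):131/8):31/8,(F:25/4,Y:-1/4):175/16):65/32,J:65/32)

1. join B+P (d=4, Q=-468) ⇒ BP; edges |B|=7, |P|=-3
  updated: d(BP,F)=39, d(BP,I)=111/2, d(BP,J)=29, d(BP,V)=46, d(BP,Y)=36, d(BP,Z)=49/2
2. join I+V (d=8, Q=-679/2) ⇒ IV; edges |I|=31/20, |V|=129/20
  updated: d(BP,IV)=187/4, d(F,IV)=63/2, d(IV,J)=51/2, d(IV,Y)=69/2, d(IV,Z)=47/2
3. join F+Y (d=6, Q=-241) ⇒ FY; edges |F|=25/4, |Y|=-1/4
  updated: d(BP,FY)=69/2, d(FY,IV)=30, d(FY,J)=15, d(FY,Z)=35
4. join BP+Z (d=49/2, Q=-665/4) ⇒ BPZ; edges |BP|=413/24, |Z|=175/24
  updated: d(BPZ,FY)=45/2, d(BPZ,IV)=183/8, d(BPZ,J)=53/4
5. join BPZ+IV (d=183/8, Q=-365/4) ⇒ BIPVZ; edges |BPZ|=13/2, |IV|=131/8
  updated: d(BIPVZ,FY)=237/16, d(BIPVZ,J)=127/16
6. join BIPVZ+FY (d=237/16, Q=-151/4) ⇒ BFIPVYZ; edges |BIPVZ|=31/8, |FY|=175/16
  updated: d(BFIPVYZ,J)=65/16
7. join BFIPVYZ+J (d=65/16) ⇒ BFIJPVYZ; edges |BFIPVYZ|=65/32, |J|=65/32
final tree: (((((B:7,P:-3):413/24,Z:175/24):13/2,(I:31/20,V:129/20):131/8):31/8,(F:25/4,Y:-1/4):175/16):65/32,J:65/32)
total length: 337/4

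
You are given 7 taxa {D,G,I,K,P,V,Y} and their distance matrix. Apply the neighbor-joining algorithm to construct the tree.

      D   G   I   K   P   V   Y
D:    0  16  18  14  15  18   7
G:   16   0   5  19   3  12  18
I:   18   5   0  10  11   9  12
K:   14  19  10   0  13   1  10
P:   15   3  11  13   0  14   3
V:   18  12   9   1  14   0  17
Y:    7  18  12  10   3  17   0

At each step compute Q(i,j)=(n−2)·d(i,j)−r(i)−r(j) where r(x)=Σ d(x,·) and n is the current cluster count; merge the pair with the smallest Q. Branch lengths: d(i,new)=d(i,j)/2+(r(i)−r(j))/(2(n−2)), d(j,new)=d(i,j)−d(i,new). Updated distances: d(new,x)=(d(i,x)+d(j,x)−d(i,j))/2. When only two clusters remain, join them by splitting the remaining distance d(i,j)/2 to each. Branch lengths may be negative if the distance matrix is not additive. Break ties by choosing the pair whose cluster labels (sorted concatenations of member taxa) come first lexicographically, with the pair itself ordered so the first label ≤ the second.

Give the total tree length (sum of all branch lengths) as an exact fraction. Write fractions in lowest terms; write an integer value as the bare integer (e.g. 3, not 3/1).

477/16

1. join K+V (d=1, Q=-133) ⇒ KV; edges |K|=1/10, |V|=9/10
  updated: d(D,KV)=31/2, d(G,KV)=15, d(I,KV)=9, d(KV,P)=13, d(KV,Y)=13
2. join D+Y (d=7, Q=-193/2) ⇒ DY; edges |D|=93/16, |Y|=19/16
  updated: d(DY,G)=27/2, d(DY,I)=23/2, d(DY,KV)=43/4, d(DY,P)=11/2
3. join G+P (d=3, Q=-60) ⇒ GP; edges |G|=13/6, |P|=5/6
  updated: d(DY,GP)=8, d(GP,I)=13/2, d(GP,KV)=25/2
4. join DY+GP (d=8, Q=-165/4) ⇒ DGPY; edges |DY|=77/16, |GP|=51/16
  updated: d(DGPY,I)=5, d(DGPY,KV)=61/8
5. join DGPY+I (d=5, Q=-173/8) ⇒ DGIPY; edges |DGPY|=29/16, |I|=51/16
  updated: d(DGIPY,KV)=93/16
6. join DGIPY+KV (d=93/16) ⇒ DGIKPVY; edges |DGIPY|=93/32, |KV|=93/32
final tree: ((((D:93/16,Y:19/16):77/16,(G:13/6,P:5/6):51/16):29/16,I:51/16):93/32,(K:1/10,V:9/10):93/32)
total length: 477/16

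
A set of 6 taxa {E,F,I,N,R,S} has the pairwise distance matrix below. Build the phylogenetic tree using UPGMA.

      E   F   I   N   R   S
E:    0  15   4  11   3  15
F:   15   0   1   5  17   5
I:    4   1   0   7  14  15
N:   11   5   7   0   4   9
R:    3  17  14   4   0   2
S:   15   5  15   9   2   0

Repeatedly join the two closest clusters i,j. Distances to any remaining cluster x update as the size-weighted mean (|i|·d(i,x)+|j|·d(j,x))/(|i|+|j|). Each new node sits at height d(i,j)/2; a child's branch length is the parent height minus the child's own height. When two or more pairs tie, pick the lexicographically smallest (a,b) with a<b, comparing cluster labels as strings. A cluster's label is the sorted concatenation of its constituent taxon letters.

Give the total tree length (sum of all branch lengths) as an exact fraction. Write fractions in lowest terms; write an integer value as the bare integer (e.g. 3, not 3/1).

step 1: merge (F,I) at d=1; branch lengths F→1/2, I→1/2; new cluster FI
  updated: d(E,FI)=19/2, d(FI,N)=6, d(FI,R)=31/2, d(FI,S)=10
step 2: merge (R,S) at d=2; branch lengths R→1, S→1; new cluster RS
  updated: d(E,RS)=9, d(FI,RS)=51/4, d(N,RS)=13/2
step 3: merge (FI,N) at d=6; branch lengths FI→5/2, N→3; new cluster FIN
  updated: d(E,FIN)=10, d(FIN,RS)=32/3
step 4: merge (E,RS) at d=9; branch lengths E→9/2, RS→7/2; new cluster ERS
  updated: d(ERS,FIN)=94/9
step 5: merge (ERS,FIN) at d=94/9; branch lengths ERS→13/18, FIN→20/9; new cluster EFINRS
final tree: ((E:9/2,(R:1,S:1):7/2):13/18,((F:1/2,I:1/2):5/2,N:3):20/9)
total length: 175/9

175/9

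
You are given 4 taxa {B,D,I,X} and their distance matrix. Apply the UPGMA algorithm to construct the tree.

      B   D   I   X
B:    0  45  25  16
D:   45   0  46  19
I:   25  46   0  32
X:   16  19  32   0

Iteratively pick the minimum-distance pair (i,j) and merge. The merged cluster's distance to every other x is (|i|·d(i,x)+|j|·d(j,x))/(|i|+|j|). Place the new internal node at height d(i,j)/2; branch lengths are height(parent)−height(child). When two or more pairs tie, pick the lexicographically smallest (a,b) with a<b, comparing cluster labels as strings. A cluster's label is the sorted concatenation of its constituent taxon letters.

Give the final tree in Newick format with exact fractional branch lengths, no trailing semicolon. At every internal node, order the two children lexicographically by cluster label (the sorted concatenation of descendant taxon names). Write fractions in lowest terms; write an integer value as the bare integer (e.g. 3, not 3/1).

(((B:8,X:8):25/4,I:57/4):49/12,D:55/3)

iteration 1: select B,X (d=16); attach at lengths (8, 8); label the merged cluster BX
  updated: d(BX,D)=32, d(BX,I)=57/2
iteration 2: select BX,I (d=57/2); attach at lengths (25/4, 57/4); label the merged cluster BIX
  updated: d(BIX,D)=110/3
iteration 3: select BIX,D (d=110/3); attach at lengths (49/12, 55/3); label the merged cluster BDIX
final tree: (((B:8,X:8):25/4,I:57/4):49/12,D:55/3)
total length: 707/12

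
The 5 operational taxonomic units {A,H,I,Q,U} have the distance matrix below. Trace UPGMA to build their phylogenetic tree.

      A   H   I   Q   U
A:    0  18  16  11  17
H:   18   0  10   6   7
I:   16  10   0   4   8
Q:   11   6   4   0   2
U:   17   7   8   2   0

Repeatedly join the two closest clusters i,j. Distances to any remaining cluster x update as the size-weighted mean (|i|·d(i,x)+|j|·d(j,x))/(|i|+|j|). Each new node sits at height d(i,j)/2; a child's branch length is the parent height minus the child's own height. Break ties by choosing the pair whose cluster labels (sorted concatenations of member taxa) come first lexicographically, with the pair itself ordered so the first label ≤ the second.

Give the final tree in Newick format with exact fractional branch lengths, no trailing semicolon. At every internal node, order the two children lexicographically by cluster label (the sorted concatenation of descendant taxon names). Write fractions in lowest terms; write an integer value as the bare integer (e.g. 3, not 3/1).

step 1: merge (Q,U) at d=2; branch lengths Q→1, U→1; new cluster QU
  updated: d(A,QU)=14, d(H,QU)=13/2, d(I,QU)=6
step 2: merge (I,QU) at d=6; branch lengths I→3, QU→2; new cluster IQU
  updated: d(A,IQU)=44/3, d(H,IQU)=23/3
step 3: merge (H,IQU) at d=23/3; branch lengths H→23/6, IQU→5/6; new cluster HIQU
  updated: d(A,HIQU)=31/2
step 4: merge (A,HIQU) at d=31/2; branch lengths A→31/4, HIQU→47/12; new cluster AHIQU
final tree: (A:31/4,(H:23/6,(I:3,(Q:1,U:1):2):5/6):47/12)
total length: 70/3

(A:31/4,(H:23/6,(I:3,(Q:1,U:1):2):5/6):47/12)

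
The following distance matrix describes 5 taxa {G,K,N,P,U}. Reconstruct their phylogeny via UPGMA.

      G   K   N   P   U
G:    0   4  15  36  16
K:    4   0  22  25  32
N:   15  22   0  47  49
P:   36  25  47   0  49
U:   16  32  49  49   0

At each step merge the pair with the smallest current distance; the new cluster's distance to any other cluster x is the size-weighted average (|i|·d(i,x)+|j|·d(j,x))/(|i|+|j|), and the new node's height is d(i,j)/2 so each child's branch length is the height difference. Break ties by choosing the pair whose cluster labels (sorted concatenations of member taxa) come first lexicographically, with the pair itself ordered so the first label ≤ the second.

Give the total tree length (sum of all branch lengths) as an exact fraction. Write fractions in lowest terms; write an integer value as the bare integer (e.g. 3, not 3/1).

200/3

step 1: merge (G,K) at d=4; branch lengths G→2, K→2; new cluster GK
  updated: d(GK,N)=37/2, d(GK,P)=61/2, d(GK,U)=24
step 2: merge (GK,N) at d=37/2; branch lengths GK→29/4, N→37/4; new cluster GKN
  updated: d(GKN,P)=36, d(GKN,U)=97/3
step 3: merge (GKN,U) at d=97/3; branch lengths GKN→83/12, U→97/6; new cluster GKNU
  updated: d(GKNU,P)=157/4
step 4: merge (GKNU,P) at d=157/4; branch lengths GKNU→83/24, P→157/8; new cluster GKNPU
final tree: ((((G:2,K:2):29/4,N:37/4):83/12,U:97/6):83/24,P:157/8)
total length: 200/3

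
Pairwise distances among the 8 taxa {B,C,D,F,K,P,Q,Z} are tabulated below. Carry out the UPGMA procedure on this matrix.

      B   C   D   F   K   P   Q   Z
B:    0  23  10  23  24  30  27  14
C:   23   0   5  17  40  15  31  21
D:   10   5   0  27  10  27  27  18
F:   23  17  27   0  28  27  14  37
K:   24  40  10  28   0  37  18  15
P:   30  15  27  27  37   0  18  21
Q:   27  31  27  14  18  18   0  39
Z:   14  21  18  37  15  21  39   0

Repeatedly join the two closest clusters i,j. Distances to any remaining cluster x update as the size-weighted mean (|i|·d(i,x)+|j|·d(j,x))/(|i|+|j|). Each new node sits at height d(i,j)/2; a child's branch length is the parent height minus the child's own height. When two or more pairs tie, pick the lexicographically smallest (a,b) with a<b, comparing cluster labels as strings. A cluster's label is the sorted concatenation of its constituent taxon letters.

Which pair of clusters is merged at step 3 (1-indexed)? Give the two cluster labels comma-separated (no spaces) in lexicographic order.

iteration 1: select C,D (d=5); attach at lengths (5/2, 5/2); label the merged cluster CD
  updated: d(B,CD)=33/2, d(CD,F)=22, d(CD,K)=25, d(CD,P)=21, d(CD,Q)=29, d(CD,Z)=39/2
iteration 2: select B,Z (d=14); attach at lengths (7, 7); label the merged cluster BZ
  updated: d(BZ,CD)=18, d(BZ,F)=30, d(BZ,K)=39/2, d(BZ,P)=51/2, d(BZ,Q)=33
iteration 3: select F,Q (d=14); attach at lengths (7, 7); label the merged cluster FQ
  updated: d(BZ,FQ)=63/2, d(CD,FQ)=51/2, d(FQ,K)=23, d(FQ,P)=45/2
iteration 4: select BZ,CD (d=18); attach at lengths (2, 13/2); label the merged cluster BCDZ
  updated: d(BCDZ,FQ)=57/2, d(BCDZ,K)=89/4, d(BCDZ,P)=93/4
iteration 5: select BCDZ,K (d=89/4); attach at lengths (17/8, 89/8); label the merged cluster BCDKZ
  updated: d(BCDKZ,FQ)=137/5, d(BCDKZ,P)=26
iteration 6: select FQ,P (d=45/2); attach at lengths (17/4, 45/4); label the merged cluster FPQ
  updated: d(BCDKZ,FPQ)=404/15
iteration 7: select BCDKZ,FPQ (d=404/15); attach at lengths (281/120, 133/60); label the merged cluster BCDFKPQZ
final tree: ((((B:7,Z:7):2,(C:5/2,D:5/2):13/2):17/8,K:89/8):281/120,((F:7,Q:7):17/4,P:45/4):133/60)
total length: 8977/120

F,Q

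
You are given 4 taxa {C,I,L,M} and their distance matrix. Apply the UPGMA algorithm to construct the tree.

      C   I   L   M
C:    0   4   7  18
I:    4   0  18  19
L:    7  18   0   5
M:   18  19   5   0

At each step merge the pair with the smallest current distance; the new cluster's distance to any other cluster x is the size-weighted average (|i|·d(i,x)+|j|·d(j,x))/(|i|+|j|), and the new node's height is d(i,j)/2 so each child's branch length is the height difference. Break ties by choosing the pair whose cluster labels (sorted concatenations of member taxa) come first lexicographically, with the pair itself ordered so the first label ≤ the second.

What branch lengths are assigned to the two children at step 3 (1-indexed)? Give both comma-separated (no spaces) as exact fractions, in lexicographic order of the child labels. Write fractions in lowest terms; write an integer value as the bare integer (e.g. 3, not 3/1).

23/4,21/4

step 1: merge (C,I) at d=4; branch lengths C→2, I→2; new cluster CI
  updated: d(CI,L)=25/2, d(CI,M)=37/2
step 2: merge (L,M) at d=5; branch lengths L→5/2, M→5/2; new cluster LM
  updated: d(CI,LM)=31/2
step 3: merge (CI,LM) at d=31/2; branch lengths CI→23/4, LM→21/4; new cluster CILM
final tree: ((C:2,I:2):23/4,(L:5/2,M:5/2):21/4)
total length: 20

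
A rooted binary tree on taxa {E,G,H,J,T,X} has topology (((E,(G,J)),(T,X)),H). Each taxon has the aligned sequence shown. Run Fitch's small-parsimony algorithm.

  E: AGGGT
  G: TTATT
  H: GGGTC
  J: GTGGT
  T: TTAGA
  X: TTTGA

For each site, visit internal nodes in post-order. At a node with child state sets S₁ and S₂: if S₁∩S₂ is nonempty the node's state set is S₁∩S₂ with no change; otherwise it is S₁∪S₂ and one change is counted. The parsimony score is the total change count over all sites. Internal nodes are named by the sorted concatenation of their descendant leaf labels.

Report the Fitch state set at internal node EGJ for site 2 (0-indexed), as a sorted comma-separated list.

GJ@0: {T} ∪ {G} = {G,T} (union, +1)
EGJ@0: {A} ∪ {G,T} = {A,G,T} (union, +1)
TX@0: {T} ∩ {T} = {T} (intersection, +0)
EGJTX@0: {A,G,T} ∩ {T} = {T} (intersection, +0)
EGHJTX@0: {T} ∪ {G} = {G,T} (union, +1)
GJ@1: {T} ∩ {T} = {T} (intersection, +0)
EGJ@1: {G} ∪ {T} = {G,T} (union, +1)
TX@1: {T} ∩ {T} = {T} (intersection, +0)
EGJTX@1: {G,T} ∩ {T} = {T} (intersection, +0)
EGHJTX@1: {T} ∪ {G} = {G,T} (union, +1)
GJ@2: {A} ∪ {G} = {A,G} (union, +1)
EGJ@2: {G} ∩ {A,G} = {G} (intersection, +0)
TX@2: {A} ∪ {T} = {A,T} (union, +1)
EGJTX@2: {G} ∪ {A,T} = {A,G,T} (union, +1)
EGHJTX@2: {A,G,T} ∩ {G} = {G} (intersection, +0)
GJ@3: {T} ∪ {G} = {G,T} (union, +1)
EGJ@3: {G} ∩ {G,T} = {G} (intersection, +0)
TX@3: {G} ∩ {G} = {G} (intersection, +0)
EGJTX@3: {G} ∩ {G} = {G} (intersection, +0)
EGHJTX@3: {G} ∪ {T} = {G,T} (union, +1)
GJ@4: {T} ∩ {T} = {T} (intersection, +0)
EGJ@4: {T} ∩ {T} = {T} (intersection, +0)
TX@4: {A} ∩ {A} = {A} (intersection, +0)
EGJTX@4: {T} ∪ {A} = {A,T} (union, +1)
EGHJTX@4: {A,T} ∪ {C} = {A,C,T} (union, +1)
per-site changes: [3, 2, 3, 2, 2]; total = 12

G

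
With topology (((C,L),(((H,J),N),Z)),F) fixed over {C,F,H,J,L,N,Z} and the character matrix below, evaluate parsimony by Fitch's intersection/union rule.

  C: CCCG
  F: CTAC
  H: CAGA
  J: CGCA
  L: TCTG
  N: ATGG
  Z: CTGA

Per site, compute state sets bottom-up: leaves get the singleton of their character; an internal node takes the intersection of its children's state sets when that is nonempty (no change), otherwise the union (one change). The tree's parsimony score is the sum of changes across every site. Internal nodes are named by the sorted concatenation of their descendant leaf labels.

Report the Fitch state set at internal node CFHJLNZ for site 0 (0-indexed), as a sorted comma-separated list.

CL@0: {C} ∪ {T} = {C,T} (union, +1)
HJ@0: {C} ∩ {C} = {C} (intersection, +0)
HJN@0: {C} ∪ {A} = {A,C} (union, +1)
HJNZ@0: {A,C} ∩ {C} = {C} (intersection, +0)
CHJLNZ@0: {C,T} ∩ {C} = {C} (intersection, +0)
CFHJLNZ@0: {C} ∩ {C} = {C} (intersection, +0)
CL@1: {C} ∩ {C} = {C} (intersection, +0)
HJ@1: {A} ∪ {G} = {A,G} (union, +1)
HJN@1: {A,G} ∪ {T} = {A,G,T} (union, +1)
HJNZ@1: {A,G,T} ∩ {T} = {T} (intersection, +0)
CHJLNZ@1: {C} ∪ {T} = {C,T} (union, +1)
CFHJLNZ@1: {C,T} ∩ {T} = {T} (intersection, +0)
CL@2: {C} ∪ {T} = {C,T} (union, +1)
HJ@2: {G} ∪ {C} = {C,G} (union, +1)
HJN@2: {C,G} ∩ {G} = {G} (intersection, +0)
HJNZ@2: {G} ∩ {G} = {G} (intersection, +0)
CHJLNZ@2: {C,T} ∪ {G} = {C,G,T} (union, +1)
CFHJLNZ@2: {C,G,T} ∪ {A} = {A,C,G,T} (union, +1)
CL@3: {G} ∩ {G} = {G} (intersection, +0)
HJ@3: {A} ∩ {A} = {A} (intersection, +0)
HJN@3: {A} ∪ {G} = {A,G} (union, +1)
HJNZ@3: {A,G} ∩ {A} = {A} (intersection, +0)
CHJLNZ@3: {G} ∪ {A} = {A,G} (union, +1)
CFHJLNZ@3: {A,G} ∪ {C} = {A,C,G} (union, +1)
per-site changes: [2, 3, 4, 3]; total = 12

C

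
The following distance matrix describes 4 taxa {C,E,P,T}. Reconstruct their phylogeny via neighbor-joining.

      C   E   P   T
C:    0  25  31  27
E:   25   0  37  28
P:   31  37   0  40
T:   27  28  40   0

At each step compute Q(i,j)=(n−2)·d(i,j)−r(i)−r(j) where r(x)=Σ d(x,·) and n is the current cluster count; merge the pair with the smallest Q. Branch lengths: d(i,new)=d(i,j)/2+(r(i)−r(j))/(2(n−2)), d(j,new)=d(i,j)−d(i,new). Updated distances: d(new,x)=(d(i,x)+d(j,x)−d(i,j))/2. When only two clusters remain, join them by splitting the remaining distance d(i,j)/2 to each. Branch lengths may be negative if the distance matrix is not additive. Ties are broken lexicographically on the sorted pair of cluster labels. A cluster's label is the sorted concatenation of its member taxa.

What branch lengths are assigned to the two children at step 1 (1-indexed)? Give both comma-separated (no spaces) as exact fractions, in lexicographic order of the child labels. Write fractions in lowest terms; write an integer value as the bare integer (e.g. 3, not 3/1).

37/4,87/4

1. join C+P (d=31, Q=-129) ⇒ CP; edges |C|=37/4, |P|=87/4
  updated: d(CP,E)=31/2, d(CP,T)=18
2. join CP+E (d=31/2, Q=-123/2) ⇒ CEP; edges |CP|=11/4, |E|=51/4
  updated: d(CEP,T)=61/4
3. join CEP+T (d=61/4) ⇒ CEPT; edges |CEP|=61/8, |T|=61/8
final tree: (((C:37/4,P:87/4):11/4,E:51/4):61/8,T:61/8)
total length: 247/4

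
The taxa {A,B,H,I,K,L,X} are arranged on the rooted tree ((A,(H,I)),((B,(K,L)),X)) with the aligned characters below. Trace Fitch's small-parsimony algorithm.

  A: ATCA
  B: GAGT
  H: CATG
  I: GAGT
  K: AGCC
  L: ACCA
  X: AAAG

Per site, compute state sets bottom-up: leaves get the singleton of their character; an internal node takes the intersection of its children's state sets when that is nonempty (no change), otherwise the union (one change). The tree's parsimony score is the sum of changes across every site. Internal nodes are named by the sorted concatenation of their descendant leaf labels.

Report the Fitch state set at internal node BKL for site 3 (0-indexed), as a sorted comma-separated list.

HI@0: {C} ∪ {G} = {C,G} (union, +1)
AHI@0: {A} ∪ {C,G} = {A,C,G} (union, +1)
KL@0: {A} ∩ {A} = {A} (intersection, +0)
BKL@0: {G} ∪ {A} = {A,G} (union, +1)
BKLX@0: {A,G} ∩ {A} = {A} (intersection, +0)
ABHIKLX@0: {A,C,G} ∩ {A} = {A} (intersection, +0)
HI@1: {A} ∩ {A} = {A} (intersection, +0)
AHI@1: {T} ∪ {A} = {A,T} (union, +1)
KL@1: {G} ∪ {C} = {C,G} (union, +1)
BKL@1: {A} ∪ {C,G} = {A,C,G} (union, +1)
BKLX@1: {A,C,G} ∩ {A} = {A} (intersection, +0)
ABHIKLX@1: {A,T} ∩ {A} = {A} (intersection, +0)
HI@2: {T} ∪ {G} = {G,T} (union, +1)
AHI@2: {C} ∪ {G,T} = {C,G,T} (union, +1)
KL@2: {C} ∩ {C} = {C} (intersection, +0)
BKL@2: {G} ∪ {C} = {C,G} (union, +1)
BKLX@2: {C,G} ∪ {A} = {A,C,G} (union, +1)
ABHIKLX@2: {C,G,T} ∩ {A,C,G} = {C,G} (intersection, +0)
HI@3: {G} ∪ {T} = {G,T} (union, +1)
AHI@3: {A} ∪ {G,T} = {A,G,T} (union, +1)
KL@3: {C} ∪ {A} = {A,C} (union, +1)
BKL@3: {T} ∪ {A,C} = {A,C,T} (union, +1)
BKLX@3: {A,C,T} ∪ {G} = {A,C,G,T} (union, +1)
ABHIKLX@3: {A,G,T} ∩ {A,C,G,T} = {A,G,T} (intersection, +0)
per-site changes: [3, 3, 4, 5]; total = 15

A,C,T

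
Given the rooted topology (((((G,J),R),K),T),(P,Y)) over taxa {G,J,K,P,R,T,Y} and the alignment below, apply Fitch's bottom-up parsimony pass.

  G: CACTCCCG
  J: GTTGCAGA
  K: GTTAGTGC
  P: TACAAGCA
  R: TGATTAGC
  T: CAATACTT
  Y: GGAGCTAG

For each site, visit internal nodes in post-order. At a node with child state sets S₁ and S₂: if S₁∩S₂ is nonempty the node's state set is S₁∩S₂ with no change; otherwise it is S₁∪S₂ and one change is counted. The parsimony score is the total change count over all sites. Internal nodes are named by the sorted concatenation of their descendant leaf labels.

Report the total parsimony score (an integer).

33

GJ@0: {C} ∪ {G} = {C,G} (union, +1)
GJR@0: {C,G} ∪ {T} = {C,G,T} (union, +1)
GJKR@0: {C,G,T} ∩ {G} = {G} (intersection, +0)
GJKRT@0: {G} ∪ {C} = {C,G} (union, +1)
PY@0: {T} ∪ {G} = {G,T} (union, +1)
GJKPRTY@0: {C,G} ∩ {G,T} = {G} (intersection, +0)
GJ@1: {A} ∪ {T} = {A,T} (union, +1)
GJR@1: {A,T} ∪ {G} = {A,G,T} (union, +1)
GJKR@1: {A,G,T} ∩ {T} = {T} (intersection, +0)
GJKRT@1: {T} ∪ {A} = {A,T} (union, +1)
PY@1: {A} ∪ {G} = {A,G} (union, +1)
GJKPRTY@1: {A,T} ∩ {A,G} = {A} (intersection, +0)
GJ@2: {C} ∪ {T} = {C,T} (union, +1)
GJR@2: {C,T} ∪ {A} = {A,C,T} (union, +1)
GJKR@2: {A,C,T} ∩ {T} = {T} (intersection, +0)
GJKRT@2: {T} ∪ {A} = {A,T} (union, +1)
PY@2: {C} ∪ {A} = {A,C} (union, +1)
GJKPRTY@2: {A,T} ∩ {A,C} = {A} (intersection, +0)
GJ@3: {T} ∪ {G} = {G,T} (union, +1)
GJR@3: {G,T} ∩ {T} = {T} (intersection, +0)
GJKR@3: {T} ∪ {A} = {A,T} (union, +1)
GJKRT@3: {A,T} ∩ {T} = {T} (intersection, +0)
PY@3: {A} ∪ {G} = {A,G} (union, +1)
GJKPRTY@3: {T} ∪ {A,G} = {A,G,T} (union, +1)
GJ@4: {C} ∩ {C} = {C} (intersection, +0)
GJR@4: {C} ∪ {T} = {C,T} (union, +1)
GJKR@4: {C,T} ∪ {G} = {C,G,T} (union, +1)
GJKRT@4: {C,G,T} ∪ {A} = {A,C,G,T} (union, +1)
PY@4: {A} ∪ {C} = {A,C} (union, +1)
GJKPRTY@4: {A,C,G,T} ∩ {A,C} = {A,C} (intersection, +0)
GJ@5: {C} ∪ {A} = {A,C} (union, +1)
GJR@5: {A,C} ∩ {A} = {A} (intersection, +0)
GJKR@5: {A} ∪ {T} = {A,T} (union, +1)
GJKRT@5: {A,T} ∪ {C} = {A,C,T} (union, +1)
PY@5: {G} ∪ {T} = {G,T} (union, +1)
GJKPRTY@5: {A,C,T} ∩ {G,T} = {T} (intersection, +0)
GJ@6: {C} ∪ {G} = {C,G} (union, +1)
GJR@6: {C,G} ∩ {G} = {G} (intersection, +0)
GJKR@6: {G} ∩ {G} = {G} (intersection, +0)
GJKRT@6: {G} ∪ {T} = {G,T} (union, +1)
PY@6: {C} ∪ {A} = {A,C} (union, +1)
GJKPRTY@6: {G,T} ∪ {A,C} = {A,C,G,T} (union, +1)
GJ@7: {G} ∪ {A} = {A,G} (union, +1)
GJR@7: {A,G} ∪ {C} = {A,C,G} (union, +1)
GJKR@7: {A,C,G} ∩ {C} = {C} (intersection, +0)
GJKRT@7: {C} ∪ {T} = {C,T} (union, +1)
PY@7: {A} ∪ {G} = {A,G} (union, +1)
GJKPRTY@7: {C,T} ∪ {A,G} = {A,C,G,T} (union, +1)
per-site changes: [4, 4, 4, 4, 4, 4, 4, 5]; total = 33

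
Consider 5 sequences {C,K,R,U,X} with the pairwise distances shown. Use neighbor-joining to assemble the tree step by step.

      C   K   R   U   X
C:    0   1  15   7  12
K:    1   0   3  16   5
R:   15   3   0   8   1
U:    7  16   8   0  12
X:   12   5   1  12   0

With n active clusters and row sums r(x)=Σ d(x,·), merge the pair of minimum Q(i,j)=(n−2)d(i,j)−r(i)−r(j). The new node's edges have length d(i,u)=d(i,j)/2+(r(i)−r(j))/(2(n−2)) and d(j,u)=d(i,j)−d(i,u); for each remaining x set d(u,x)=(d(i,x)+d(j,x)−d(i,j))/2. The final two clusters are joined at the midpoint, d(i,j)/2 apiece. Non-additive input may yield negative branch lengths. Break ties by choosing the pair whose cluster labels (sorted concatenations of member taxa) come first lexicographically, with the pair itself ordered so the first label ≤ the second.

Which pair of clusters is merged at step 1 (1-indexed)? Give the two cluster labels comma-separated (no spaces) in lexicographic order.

step 1: merge (C,K) at d=1, Q=-57; branch lengths C→13/6, K→-7/6; new cluster CK
  updated: d(CK,R)=17/2, d(CK,U)=11, d(CK,X)=8
step 2: merge (CK,U) at d=11, Q=-73/2; branch lengths CK→37/8, U→51/8; new cluster CKU
  updated: d(CKU,R)=11/4, d(CKU,X)=9/2
step 3: merge (CKU,R) at d=11/4, Q=-33/4; branch lengths CKU→25/8, R→-3/8; new cluster CKRU
  updated: d(CKRU,X)=11/8
step 4: merge (CKRU,X) at d=11/8; branch lengths CKRU→11/16, X→11/16; new cluster CKRUX
final tree: ((((C:13/6,K:-7/6):37/8,U:51/8):25/8,R:-3/8):11/16,X:11/16)
total length: 129/8

C,K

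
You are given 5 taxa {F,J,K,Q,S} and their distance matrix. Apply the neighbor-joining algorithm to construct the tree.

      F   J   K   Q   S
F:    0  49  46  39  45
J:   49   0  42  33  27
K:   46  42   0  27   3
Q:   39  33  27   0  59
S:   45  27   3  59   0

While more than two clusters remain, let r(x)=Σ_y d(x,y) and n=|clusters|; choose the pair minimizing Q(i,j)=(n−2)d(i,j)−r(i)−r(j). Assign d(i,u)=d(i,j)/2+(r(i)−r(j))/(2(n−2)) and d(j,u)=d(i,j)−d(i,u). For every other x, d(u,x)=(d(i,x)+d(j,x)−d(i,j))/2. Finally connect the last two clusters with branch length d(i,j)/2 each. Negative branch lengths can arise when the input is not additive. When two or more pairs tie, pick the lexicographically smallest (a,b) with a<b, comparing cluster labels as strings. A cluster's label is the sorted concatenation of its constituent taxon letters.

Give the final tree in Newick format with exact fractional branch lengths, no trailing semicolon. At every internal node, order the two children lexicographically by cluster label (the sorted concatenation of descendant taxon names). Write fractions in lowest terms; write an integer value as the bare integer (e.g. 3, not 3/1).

step 1: merge (K,S) at d=3, Q=-243; branch lengths K→-7/6, S→25/6; new cluster KS
  updated: d(F,KS)=44, d(J,KS)=33, d(KS,Q)=83/2
step 2: merge (F,Q) at d=39, Q=-335/2; branch lengths F→193/8, Q→119/8; new cluster FQ
  updated: d(FQ,J)=43/2, d(FQ,KS)=93/4
step 3: merge (FQ,J) at d=43/2, Q=-311/4; branch lengths FQ→47/8, J→125/8; new cluster FJQ
  updated: d(FJQ,KS)=139/8
step 4: merge (FJQ,KS) at d=139/8; branch lengths FJQ→139/16, KS→139/16; new cluster FJKQS
final tree: (((F:193/8,Q:119/8):47/8,J:125/8):139/16,(K:-7/6,S:25/6):139/16)
total length: 647/8

(((F:193/8,Q:119/8):47/8,J:125/8):139/16,(K:-7/6,S:25/6):139/16)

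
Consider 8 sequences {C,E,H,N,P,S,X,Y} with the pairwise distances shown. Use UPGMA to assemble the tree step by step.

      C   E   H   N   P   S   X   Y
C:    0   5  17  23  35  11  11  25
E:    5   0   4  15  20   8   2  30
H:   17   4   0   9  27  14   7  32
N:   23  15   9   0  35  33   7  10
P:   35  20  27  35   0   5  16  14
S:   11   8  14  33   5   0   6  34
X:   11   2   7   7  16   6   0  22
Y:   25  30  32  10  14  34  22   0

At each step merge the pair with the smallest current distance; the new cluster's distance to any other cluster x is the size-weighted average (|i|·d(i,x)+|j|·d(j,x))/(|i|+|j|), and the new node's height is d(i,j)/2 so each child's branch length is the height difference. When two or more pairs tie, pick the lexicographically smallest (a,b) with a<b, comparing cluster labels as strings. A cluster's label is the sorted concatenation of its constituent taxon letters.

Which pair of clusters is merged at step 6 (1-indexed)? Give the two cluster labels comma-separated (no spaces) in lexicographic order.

CEHX,PS

1. join E+X (d=2) ⇒ EX; edges |E|=1, |X|=1
  updated: d(C,EX)=8, d(EX,H)=11/2, d(EX,N)=11, d(EX,P)=18, d(EX,S)=7, d(EX,Y)=26
2. join P+S (d=5) ⇒ PS; edges |P|=5/2, |S|=5/2
  updated: d(C,PS)=23, d(EX,PS)=25/2, d(H,PS)=41/2, d(N,PS)=34, d(PS,Y)=24
3. join EX+H (d=11/2) ⇒ EHX; edges |EX|=7/4, |H|=11/4
  updated: d(C,EHX)=11, d(EHX,N)=31/3, d(EHX,PS)=91/6, d(EHX,Y)=28
4. join N+Y (d=10) ⇒ NY; edges |N|=5, |Y|=5
  updated: d(C,NY)=24, d(EHX,NY)=115/6, d(NY,PS)=29
5. join C+EHX (d=11) ⇒ CEHX; edges |C|=11/2, |EHX|=11/4
  updated: d(CEHX,NY)=163/8, d(CEHX,PS)=137/8
6. join CEHX+PS (d=137/8) ⇒ CEHPSX; edges |CEHX|=49/16, |PS|=97/16
  updated: d(CEHPSX,NY)=93/4
7. join CEHPSX+NY (d=93/4) ⇒ CEHNPSXY; edges |CEHPSX|=49/16, |NY|=53/8
final tree: (((C:11/2,((E:1,X:1):7/4,H:11/4):11/4):49/16,(P:5/2,S:5/2):97/16):49/16,(N:5,Y:5):53/8)
total length: 777/16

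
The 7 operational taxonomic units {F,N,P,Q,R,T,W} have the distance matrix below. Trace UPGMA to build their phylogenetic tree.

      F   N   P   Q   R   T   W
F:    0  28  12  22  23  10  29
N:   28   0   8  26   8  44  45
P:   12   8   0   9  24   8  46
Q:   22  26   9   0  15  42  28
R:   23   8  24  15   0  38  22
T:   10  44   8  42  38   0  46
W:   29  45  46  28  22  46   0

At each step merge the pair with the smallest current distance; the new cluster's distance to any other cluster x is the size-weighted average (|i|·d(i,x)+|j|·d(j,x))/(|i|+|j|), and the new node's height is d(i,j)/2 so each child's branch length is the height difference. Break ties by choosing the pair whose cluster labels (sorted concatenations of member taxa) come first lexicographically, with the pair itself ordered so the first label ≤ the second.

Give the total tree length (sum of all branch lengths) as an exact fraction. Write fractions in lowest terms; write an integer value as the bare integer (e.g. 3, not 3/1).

1. join N+P (d=8) ⇒ NP; edges |N|=4, |P|=4
  updated: d(F,NP)=20, d(NP,Q)=35/2, d(NP,R)=16, d(NP,T)=26, d(NP,W)=91/2
2. join F+T (d=10) ⇒ FT; edges |F|=5, |T|=5
  updated: d(FT,NP)=23, d(FT,Q)=32, d(FT,R)=61/2, d(FT,W)=75/2
3. join Q+R (d=15) ⇒ QR; edges |Q|=15/2, |R|=15/2
  updated: d(FT,QR)=125/4, d(NP,QR)=67/4, d(QR,W)=25
4. join NP+QR (d=67/4) ⇒ NPQR; edges |NP|=35/8, |QR|=7/8
  updated: d(FT,NPQR)=217/8, d(NPQR,W)=141/4
5. join FT+NPQR (d=217/8) ⇒ FNPQRT; edges |FT|=137/16, |NPQR|=83/16
  updated: d(FNPQRT,W)=36
6. join FNPQRT+W (d=36) ⇒ FNPQRTW; edges |FNPQRT|=71/16, |W|=18
final tree: (((F:5,T:5):137/16,((N:4,P:4):35/8,(Q:15/2,R:15/2):7/8):83/16):71/16,W:18)
total length: 1191/16

1191/16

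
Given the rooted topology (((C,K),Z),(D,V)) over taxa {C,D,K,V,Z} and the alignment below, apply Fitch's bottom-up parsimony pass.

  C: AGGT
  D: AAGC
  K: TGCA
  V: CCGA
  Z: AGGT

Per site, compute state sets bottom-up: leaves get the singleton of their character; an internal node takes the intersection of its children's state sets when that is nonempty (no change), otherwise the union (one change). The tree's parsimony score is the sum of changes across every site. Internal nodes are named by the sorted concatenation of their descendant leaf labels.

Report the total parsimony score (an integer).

8

CK@0: {A} ∪ {T} = {A,T} (union, +1)
CKZ@0: {A,T} ∩ {A} = {A} (intersection, +0)
DV@0: {A} ∪ {C} = {A,C} (union, +1)
CDKVZ@0: {A} ∩ {A,C} = {A} (intersection, +0)
CK@1: {G} ∩ {G} = {G} (intersection, +0)
CKZ@1: {G} ∩ {G} = {G} (intersection, +0)
DV@1: {A} ∪ {C} = {A,C} (union, +1)
CDKVZ@1: {G} ∪ {A,C} = {A,C,G} (union, +1)
CK@2: {G} ∪ {C} = {C,G} (union, +1)
CKZ@2: {C,G} ∩ {G} = {G} (intersection, +0)
DV@2: {G} ∩ {G} = {G} (intersection, +0)
CDKVZ@2: {G} ∩ {G} = {G} (intersection, +0)
CK@3: {T} ∪ {A} = {A,T} (union, +1)
CKZ@3: {A,T} ∩ {T} = {T} (intersection, +0)
DV@3: {C} ∪ {A} = {A,C} (union, +1)
CDKVZ@3: {T} ∪ {A,C} = {A,C,T} (union, +1)
per-site changes: [2, 2, 1, 3]; total = 8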